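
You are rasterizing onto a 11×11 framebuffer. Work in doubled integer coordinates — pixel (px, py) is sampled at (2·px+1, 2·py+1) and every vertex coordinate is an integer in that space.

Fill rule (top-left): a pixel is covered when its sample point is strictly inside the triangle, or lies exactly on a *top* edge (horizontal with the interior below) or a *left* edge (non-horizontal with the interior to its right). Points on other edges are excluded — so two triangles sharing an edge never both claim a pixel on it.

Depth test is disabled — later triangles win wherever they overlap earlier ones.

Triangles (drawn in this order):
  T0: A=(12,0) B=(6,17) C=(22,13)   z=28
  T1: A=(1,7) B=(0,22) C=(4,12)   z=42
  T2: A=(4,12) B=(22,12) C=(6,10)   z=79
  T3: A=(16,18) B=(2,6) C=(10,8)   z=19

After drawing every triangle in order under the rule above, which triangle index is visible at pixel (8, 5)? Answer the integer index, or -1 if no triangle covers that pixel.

T0:
  2·area = 248  (B↔C swapped to make it positive)
  edge (12, 0)→(22, 13): d=(10,13) right/bottom  bias=-1
  edge (22, 13)→(6, 17): d=(-16,4) right/bottom  bias=-1
  edge (6, 17)→(12, 0): d=(6,-17) top-left  bias=+0
    (5,1)@(11, 3): e=[43,204,1] → #
    (6,1)@(13, 3): e=[17,196,35] → #
    (7,1)@(15, 3): e=[-9,188,69] → ·
    (5,2)@(11, 5): e=[63,172,13] → #
    (7,2)@(15, 5): e=[11,156,81] → #
    (8,2)@(17, 5): e=[-15,148,115] → ·
    (5,3)@(11, 7): e=[83,140,25] → #
    (8,3)@(17, 7): e=[5,116,127] → #
    (9,3)@(19, 7): e=[-21,108,161] → ·
    (4,4)@(9, 9): e=[129,116,3] → #
    (9,4)@(19, 9): e=[-1,76,173] → ·
    (4,5)@(9, 11): e=[149,84,15] → #
  covered (31 px):
    · · · · · · · · · · ·
    · · · · · # # · · · ·
    · · · · · # # # · · ·
    · · · · · # # # # · ·
    · · · · # # # # # · ·
    · · · · # # # # # # ·
    · · · · # # # # # # #
    · · · # # # # · · · ·
    · · · · · · · · · · ·
    · · · · · · · · · · ·
    · · · · · · · · · · ·
T1:
  2·area = 50  (B↔C swapped to make it positive)
  edge (1, 7)→(4, 12): d=(3,5) right/bottom  bias=-1
  edge (4, 12)→(0, 22): d=(-4,10) right/bottom  bias=-1
  edge (0, 22)→(1, 7): d=(1,-15) top-left  bias=+0
    (0,3)@(1, 7): e=[0,50,0] → ·  [on edge]
    (0,4)@(1, 9): e=[6,42,2] → #
    (1,4)@(3, 9): e=[-4,22,32] → ·
    (0,5)@(1, 11): e=[12,34,4] → #
    (1,5)@(3, 11): e=[2,14,34] → #
    (2,5)@(5, 11): e=[-8,-6,64] → ·
    (0,6)@(1, 13): e=[18,26,6] → #
    (2,6)@(5, 13): e=[-2,-14,66] → ·
    (0,7)@(1, 15): e=[24,18,8] → #
    (1,7)@(3, 15): e=[14,-2,38] → ·
    (0,8)@(1, 17): e=[30,10,10] → #
    (1,8)@(3, 17): e=[20,-10,40] → ·
    (3,8)@(7, 17): e=[0,-50,100] → ·  [on edge]
  covered (8 px):
    · · · · · · · · · · ·
    · · · · · · · · · · ·
    · · · · · · · · · · ·
    · · · · · · · · · · ·
    # · · · · · · · · · ·
    # # · · · · · · · · ·
    # # · · · · · · · · ·
    # · · · · · · · · · ·
    # · · · · · · · · · ·
    # · · · · · · · · · ·
    · · · · · · · · · · ·
T2:
  2·area = 36  (B↔C swapped to make it positive)
  edge (4, 12)→(6, 10): d=(2,-2) top-left  bias=+0
  edge (6, 10)→(22, 12): d=(16,2) right/bottom  bias=-1
  edge (22, 12)→(4, 12): d=(-18,0) right/bottom  bias=-1
    (7,0)@(15, 1): e=[0,-162,198] → ·  [on edge]
    (6,1)@(13, 3): e=[0,-126,162] → ·  [on edge]
    (5,2)@(11, 5): e=[0,-90,126] → ·  [on edge]
    (4,3)@(9, 7): e=[0,-54,90] → ·  [on edge]
    (3,4)@(7, 9): e=[0,-18,54] → ·  [on edge]
    (2,5)@(5, 11): e=[0,18,18] → #  [on edge]
    (3,5)@(7, 11): e=[4,14,18] → #
    (4,5)@(9, 11): e=[8,10,18] → #
    (5,5)@(11, 11): e=[12,6,18] → #
    (6,5)@(13, 11): e=[16,2,18] → #
    (7,5)@(15, 11): e=[20,-2,18] → ·
    (1,6)@(3, 13): e=[0,54,-18] → ·  [on edge]
    (0,7)@(1, 15): e=[0,90,-54] → ·  [on edge]
  covered (5 px):
    · · · · · · · · · · ·
    · · · · · · · · · · ·
    · · · · · · · · · · ·
    · · · · · · · · · · ·
    · · · · · · · · · · ·
    · · # # # # # · · · ·
    · · · · · · · · · · ·
    · · · · · · · · · · ·
    · · · · · · · · · · ·
    · · · · · · · · · · ·
    · · · · · · · · · · ·
T3:
  2·area = 68
  edge (16, 18)→(2, 6): d=(-14,-12) top-left  bias=+0
  edge (2, 6)→(10, 8): d=(8,2) right/bottom  bias=-1
  edge (10, 8)→(16, 18): d=(6,10) right/bottom  bias=-1
    (3,1)@(7, 3): e=[102,-34,0] → ·  [on edge]
    (2,3)@(5, 7): e=[22,2,44] → #
    (3,3)@(7, 7): e=[46,-2,24] → ·
    (2,4)@(5, 9): e=[-6,18,56] → ·
    (3,4)@(7, 9): e=[18,14,36] → #
    (4,4)@(9, 9): e=[42,10,16] → #
    (5,4)@(11, 9): e=[66,6,-4] → ·
    (3,5)@(7, 11): e=[-10,30,48] → ·
    (4,5)@(9, 11): e=[14,26,28] → #
    (5,5)@(11, 11): e=[38,22,8] → #
    (6,5)@(13, 11): e=[62,18,-12] → ·
    (4,6)@(9, 13): e=[-14,42,40] → ·
    (6,6)@(13, 13): e=[34,34,0] → ·  [on edge]
  covered (8 px):
    · · · · · · · · · · ·
    · · · · · · · · · · ·
    · · · · · · · · · · ·
    · · # · · · · · · · ·
    · · · # # · · · · · ·
    · · · · # # · · · · ·
    · · · · · # · · · · ·
    · · · · · · # · · · ·
    · · · · · · · # · · ·
    · · · · · · · · · · ·
    · · · · · · · · · · ·

Z-buffer (winner per pixel, '.' = empty):
  . . . . . . . . . . .
  . . . . . 0 0 . . . .
  . . . . . 0 0 0 . . .
  . . 3 . . 0 0 0 0 . .
  1 . . 3 3 0 0 0 0 . .
  1 1 2 2 3 3 2 0 0 0 .
  1 1 . . 0 3 0 0 0 0 0
  1 . . 0 0 0 3 . . . .
  1 . . . . . . 3 . . .
  1 . . . . . . . . . .
  . . . . . . . . . . .

Final: 0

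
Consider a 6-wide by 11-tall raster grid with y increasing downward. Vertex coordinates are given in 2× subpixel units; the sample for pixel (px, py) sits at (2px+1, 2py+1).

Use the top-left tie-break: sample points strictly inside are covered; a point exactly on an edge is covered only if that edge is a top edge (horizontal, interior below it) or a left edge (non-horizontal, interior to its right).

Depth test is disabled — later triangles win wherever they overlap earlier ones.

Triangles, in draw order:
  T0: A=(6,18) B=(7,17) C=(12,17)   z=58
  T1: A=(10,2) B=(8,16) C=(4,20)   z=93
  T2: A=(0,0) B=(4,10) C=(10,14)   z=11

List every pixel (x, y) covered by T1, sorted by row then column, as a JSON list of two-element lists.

T0:
  2·area = 5
  edge (6, 18)→(7, 17): d=(1,-1) top-left  bias=+0
  edge (7, 17)→(12, 17): d=(5,0) top-left  bias=+0
  edge (12, 17)→(6, 18): d=(-6,1) right/bottom  bias=-1
    (5,6)@(11, 13): e=[0,-20,25] → .  [on edge]
    (4,7)@(9, 15): e=[0,-10,15] → .  [on edge]
    (0,8)@(1, 17): e=[-6,0,11] → .  [on edge]
    (1,8)@(3, 17): e=[-4,0,9] → .  [on edge]
    (2,8)@(5, 17): e=[-2,0,7] → .  [on edge]
    (3,8)@(7, 17): e=[0,0,5] → X  [on edge]
    (4,8)@(9, 17): e=[2,0,3] → X  [on edge]
    (5,8)@(11, 17): e=[4,0,1] → X  [on edge]
    (2,9)@(5, 19): e=[0,10,-5] → .  [on edge]
    (3,9)@(7, 19): e=[2,10,-7] → .
    (4,9)@(9, 19): e=[4,10,-9] → .
    (5,9)@(11, 19): e=[6,10,-11] → .
    (1,10)@(3, 21): e=[0,20,-15] → .  [on edge]
  covered (3 px):
    . . . . . .
    . . . . . .
    . . . . . .
    . . . . . .
    . . . . . .
    . . . . . .
    . . . . . .
    . . . . . .
    . . . X X X
    . . . . . .
    . . . . . .
T1:
  2·area = 48
  edge (10, 2)→(8, 16): d=(-2,14) right/bottom  bias=-1
  edge (8, 16)→(4, 20): d=(-4,4) right/bottom  bias=-1
  edge (4, 20)→(10, 2): d=(6,-18) top-left  bias=+0
    (4,2)@(9, 5): e=[8,40,0] → X  [on edge]
    (5,2)@(11, 5): e=[-20,32,36] → .
    (4,3)@(9, 7): e=[4,32,12] → X
    (5,3)@(11, 7): e=[-24,24,48] → .
    (4,4)@(9, 9): e=[0,24,24] → .  [on edge]
    (3,5)@(7, 11): e=[24,24,0] → X  [on edge]
    (4,5)@(9, 11): e=[-4,16,36] → .
    (3,6)@(7, 13): e=[20,16,12] → X
    (4,6)@(9, 13): e=[-8,8,48] → .
    (5,6)@(11, 13): e=[-36,0,84] → .  [on edge]
    (3,7)@(7, 15): e=[16,8,24] → X
    (4,7)@(9, 15): e=[-12,0,60] → .  [on edge]
    (2,8)@(5, 17): e=[40,8,0] → X  [on edge]
    (3,8)@(7, 17): e=[12,0,36] → .  [on edge]
    (2,9)@(5, 19): e=[36,0,12] → .  [on edge]
    (1,10)@(3, 21): e=[60,0,-12] → .  [on edge]
  covered (6 px):
    . . . . . .
    . . . . . .
    . . . . X .
    . . . . X .
    . . . . . .
    . . . X . .
    . . . X . .
    . . . X . .
    . . X . . .
    . . . . . .
    . . . . . .
T2:
  2·area = 44  (B↔C swapped to make it positive)
  edge (0, 0)→(10, 14): d=(10,14) right/bottom  bias=-1
  edge (10, 14)→(4, 10): d=(-6,-4) top-left  bias=+0
  edge (4, 10)→(0, 0): d=(-4,-10) top-left  bias=+0
    (1,2)@(3, 5): e=[8,26,10] → X
    (2,2)@(5, 5): e=[-20,34,30] → .
    (1,3)@(3, 7): e=[28,14,2] → X
    (2,3)@(5, 7): e=[0,22,22] → .  [on edge]
    (1,4)@(3, 9): e=[48,2,-6] → .
    (2,4)@(5, 9): e=[20,10,14] → X
    (3,4)@(7, 9): e=[-8,18,34] → .
    (2,5)@(5, 11): e=[40,-2,6] → .
    (3,5)@(7, 11): e=[12,6,26] → X
    (4,5)@(9, 11): e=[-16,14,46] → .
    (3,6)@(7, 13): e=[32,-6,18] → .
    (4,6)@(9, 13): e=[4,2,38] → X
  covered (5 px):
    . . . . . .
    . . . . . .
    . X . . . .
    . X . . . .
    . . X . . .
    . . . X . .
    . . . . X .
    . . . . . .
    . . . . . .
    . . . . . .
    . . . . . .

Answer: [[4,2],[4,3],[3,5],[3,6],[3,7],[2,8]]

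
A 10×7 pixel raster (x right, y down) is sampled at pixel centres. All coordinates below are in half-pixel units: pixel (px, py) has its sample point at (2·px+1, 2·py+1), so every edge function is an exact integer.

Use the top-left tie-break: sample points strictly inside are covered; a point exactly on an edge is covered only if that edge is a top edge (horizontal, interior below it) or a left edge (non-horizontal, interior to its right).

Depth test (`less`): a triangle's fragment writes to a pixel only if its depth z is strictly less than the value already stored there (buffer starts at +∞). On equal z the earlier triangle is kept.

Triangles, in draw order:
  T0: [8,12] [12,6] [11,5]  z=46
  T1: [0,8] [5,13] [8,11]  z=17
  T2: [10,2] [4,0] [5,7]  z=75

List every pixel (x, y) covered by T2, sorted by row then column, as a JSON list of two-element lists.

T0:
  2·area = 10  (B↔C swapped to make it positive)
  edge (8, 12)→(11, 5): d=(3,-7) top-left  bias=+0
  edge (11, 5)→(12, 6): d=(1,1) right/bottom  bias=-1
  edge (12, 6)→(8, 12): d=(-4,6) right/bottom  bias=-1
    (3,0)@(7, 1): e=[-40,0,50] → ·  [on edge]
    (4,1)@(9, 3): e=[-20,0,30] → ·  [on edge]
    (5,2)@(11, 5): e=[0,0,10] → ·  [on edge]
    (5,3)@(11, 7): e=[6,2,2] → #
    (6,3)@(13, 7): e=[20,0,-10] → ·  [on edge]
    (5,4)@(11, 9): e=[12,4,-6] → ·
    (7,4)@(15, 9): e=[40,0,-30] → ·  [on edge]
    (8,5)@(17, 11): e=[60,0,-50] → ·  [on edge]
    (9,6)@(19, 13): e=[80,0,-70] → ·  [on edge]
  covered (1 px):
    · · · · · · · · · ·
    · · · · · · · · · ·
    · · · · · · · · · ·
    · · · · · # · · · ·
    · · · · · · · · · ·
    · · · · · · · · · ·
    · · · · · · · · · ·
T1:
  2·area = 25  (B↔C swapped to make it positive)
  edge (0, 8)→(8, 11): d=(8,3) right/bottom  bias=-1
  edge (8, 11)→(5, 13): d=(-3,2) right/bottom  bias=-1
  edge (5, 13)→(0, 8): d=(-5,-5) top-left  bias=+0
    (8,2)@(17, 5): e=[-75,0,100] → ·  [on edge]
    (0,4)@(1, 9): e=[5,20,0] → #  [on edge]
    (1,4)@(3, 9): e=[-1,16,10] → ·
    (5,4)@(11, 9): e=[-25,0,50] → ·  [on edge]
    (0,5)@(1, 11): e=[21,14,-10] → ·
    (1,5)@(3, 11): e=[15,10,0] → #  [on edge]
    (2,5)@(5, 11): e=[9,6,10] → #
    (3,5)@(7, 11): e=[3,2,20] → #
    (4,5)@(9, 11): e=[-3,-2,30] → ·
    (1,6)@(3, 13): e=[31,4,-10] → ·
    (2,6)@(5, 13): e=[25,0,0] → ·  [on edge]
    (3,6)@(7, 13): e=[19,-4,10] → ·
  covered (4 px):
    · · · · · · · · · ·
    · · · · · · · · · ·
    · · · · · · · · · ·
    · · · · · · · · · ·
    # · · · · · · · · ·
    · # # # · · · · · ·
    · · · · · · · · · ·
T2:
  2·area = 40  (B↔C swapped to make it positive)
  edge (10, 2)→(5, 7): d=(-5,5) right/bottom  bias=-1
  edge (5, 7)→(4, 0): d=(-1,-7) top-left  bias=+0
  edge (4, 0)→(10, 2): d=(6,2) right/bottom  bias=-1
    (2,0)@(5, 1): e=[30,6,4] → #
    (3,0)@(7, 1): e=[20,20,0] → ·  [on edge]
    (5,0)@(11, 1): e=[0,48,-8] → ·  [on edge]
    (2,1)@(5, 3): e=[20,4,16] → #
    (3,1)@(7, 3): e=[10,18,12] → #
    (4,1)@(9, 3): e=[0,32,8] → ·  [on edge]
    (6,1)@(13, 3): e=[-20,60,0] → ·  [on edge]
    (2,2)@(5, 5): e=[10,2,28] → #
    (3,2)@(7, 5): e=[0,16,24] → ·  [on edge]
    (9,2)@(19, 5): e=[-60,100,0] → ·  [on edge]
    (2,3)@(5, 7): e=[0,0,40] → ·  [on edge]
    (1,4)@(3, 9): e=[0,-16,56] → ·  [on edge]
    (0,5)@(1, 11): e=[0,-32,72] → ·  [on edge]
  covered (4 px):
    · · # · · · · · · ·
    · · # # · · · · · ·
    · · # · · · · · · ·
    · · · · · · · · · ·
    · · · · · · · · · ·
    · · · · · · · · · ·
    · · · · · · · · · ·

Answer: [[2,0],[2,1],[3,1],[2,2]]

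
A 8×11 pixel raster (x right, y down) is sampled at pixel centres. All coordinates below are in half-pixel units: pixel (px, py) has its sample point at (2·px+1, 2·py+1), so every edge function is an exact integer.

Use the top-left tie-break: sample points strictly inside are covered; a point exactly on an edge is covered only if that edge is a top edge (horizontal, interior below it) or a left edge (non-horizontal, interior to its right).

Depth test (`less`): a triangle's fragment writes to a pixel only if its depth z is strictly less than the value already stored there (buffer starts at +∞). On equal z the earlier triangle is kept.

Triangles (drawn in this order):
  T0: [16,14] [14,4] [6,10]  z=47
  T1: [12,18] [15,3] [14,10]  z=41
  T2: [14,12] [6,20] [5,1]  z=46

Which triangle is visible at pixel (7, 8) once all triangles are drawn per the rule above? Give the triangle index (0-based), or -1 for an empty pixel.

T0:
  2·area = 92  (B↔C swapped to make it positive)
  edge (16, 14)→(6, 10): d=(-10,-4) top-left  bias=+0
  edge (6, 10)→(14, 4): d=(8,-6) top-left  bias=+0
  edge (14, 4)→(16, 14): d=(2,10) right/bottom  bias=-1
    (6,2)@(13, 5): e=[78,2,12] → █
    (7,2)@(15, 5): e=[86,14,-8] → ·
    (5,3)@(11, 7): e=[50,6,36] → █
    (7,3)@(15, 7): e=[66,30,-4] → ·
    (4,4)@(9, 9): e=[22,10,60] → █
    (7,4)@(15, 9): e=[46,46,0] → ·  [on edge]
    (4,5)@(9, 11): e=[2,26,64] → █
    (7,5)@(15, 11): e=[26,62,4] → █
    (4,6)@(9, 13): e=[-18,42,68] → ·
    (5,6)@(11, 13): e=[-10,54,48] → ·
    (6,6)@(13, 13): e=[-2,66,28] → ·
    (7,6)@(15, 13): e=[6,78,8] → █
  covered (11 px):
    · · · · · · · ·
    · · · · · · · ·
    · · · · · · █ ·
    · · · · · █ █ ·
    · · · · █ █ █ ·
    · · · · █ █ █ █
    · · · · · · · █
    · · · · · · · ·
    · · · · · · · ·
    · · · · · · · ·
    · · · · · · · ·
T1:
  2·area = 6
  edge (12, 18)→(15, 3): d=(3,-15) top-left  bias=+0
  edge (15, 3)→(14, 10): d=(-1,7) right/bottom  bias=-1
  edge (14, 10)→(12, 18): d=(-2,8) right/bottom  bias=-1
    (7,1)@(15, 3): e=[0,0,6] → ·  [on edge]
    (6,6)@(13, 13): e=[0,4,2] → █  [on edge]
    (7,6)@(15, 13): e=[30,-10,-14] → ·
    (6,7)@(13, 15): e=[6,2,-2] → ·
    (6,8)@(13, 17): e=[12,0,-6] → ·  [on edge]
  covered (1 px):
    · · · · · · · ·
    · · · · · · · ·
    · · · · · · · ·
    · · · · · · · ·
    · · · · · · · ·
    · · · · · · · ·
    · · · · · · █ ·
    · · · · · · · ·
    · · · · · · · ·
    · · · · · · · ·
    · · · · · · · ·
T2:
  2·area = 160
  edge (14, 12)→(6, 20): d=(-8,8) right/bottom  bias=-1
  edge (6, 20)→(5, 1): d=(-1,-19) top-left  bias=+0
  edge (5, 1)→(14, 12): d=(9,11) right/bottom  bias=-1
    (2,0)@(5, 1): e=[160,0,0] → ·  [on edge]
    (3,2)@(7, 5): e=[112,34,14] → █
    (4,2)@(9, 5): e=[96,72,-8] → ·
    (3,3)@(7, 7): e=[96,32,32] → █
    (4,3)@(9, 7): e=[80,70,10] → █
    (5,3)@(11, 7): e=[64,108,-12] → ·
    (3,4)@(7, 9): e=[80,30,50] → █
    (5,4)@(11, 9): e=[48,106,6] → █
    (6,4)@(13, 9): e=[32,144,-16] → ·
    (3,5)@(7, 11): e=[64,28,68] → █
    (6,5)@(13, 11): e=[16,142,2] → █
    (7,5)@(15, 11): e=[0,180,-20] → ·  [on edge]
    (6,6)@(13, 13): e=[0,140,20] → ·  [on edge]
    (5,7)@(11, 15): e=[0,100,60] → ·  [on edge]
    (4,8)@(9, 17): e=[0,60,100] → ·  [on edge]
    (3,9)@(7, 19): e=[0,20,140] → ·  [on edge]
    (2,10)@(5, 21): e=[0,-20,180] → ·  [on edge]
  covered (16 px):
    · · · · · · · ·
    · · · · · · · ·
    · · · █ · · · ·
    · · · █ █ · · ·
    · · · █ █ █ · ·
    · · · █ █ █ █ ·
    · · · █ █ █ · ·
    · · · █ █ · · ·
    · · · █ · · · ·
    · · · · · · · ·
    · · · · · · · ·

Z-buffer (winner per pixel, '.' = empty):
  . . . . . . . .
  . . . . . . . .
  . . . 2 . . 0 .
  . . . 2 2 0 0 .
  . . . 2 2 2 0 .
  . . . 2 2 2 2 0
  . . . 2 2 2 1 0
  . . . 2 2 . . .
  . . . 2 . . . .
  . . . . . . . .
  . . . . . . . .

Answer: -1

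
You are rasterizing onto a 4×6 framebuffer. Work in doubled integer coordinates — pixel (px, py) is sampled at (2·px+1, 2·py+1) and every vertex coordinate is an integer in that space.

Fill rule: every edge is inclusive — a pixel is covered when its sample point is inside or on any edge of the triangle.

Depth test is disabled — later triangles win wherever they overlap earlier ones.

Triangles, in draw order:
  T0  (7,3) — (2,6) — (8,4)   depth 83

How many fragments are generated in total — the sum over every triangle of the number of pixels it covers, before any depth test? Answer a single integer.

T0:
  2·area = 8  (B↔C swapped to make it positive)
  edge (7, 3)→(8, 4): d=(1,1) inclusive
  edge (8, 4)→(2, 6): d=(-6,2) inclusive
  edge (2, 6)→(7, 3): d=(5,-3) inclusive
    (2,0)@(5, 1): e=[0,24,-16] → ·  [on edge]
    (3,1)@(7, 3): e=[0,8,0] → #  [on edge]
    (2,2)@(5, 5): e=[4,0,4] → #  [on edge]
    (3,2)@(7, 5): e=[2,-4,10] → ·
    (2,3)@(5, 7): e=[6,-12,14] → ·
  covered (2 px):
    · · · ·
    · · · #
    · · # ·
    · · · ·
    · · · ·
    · · · ·

Result: 2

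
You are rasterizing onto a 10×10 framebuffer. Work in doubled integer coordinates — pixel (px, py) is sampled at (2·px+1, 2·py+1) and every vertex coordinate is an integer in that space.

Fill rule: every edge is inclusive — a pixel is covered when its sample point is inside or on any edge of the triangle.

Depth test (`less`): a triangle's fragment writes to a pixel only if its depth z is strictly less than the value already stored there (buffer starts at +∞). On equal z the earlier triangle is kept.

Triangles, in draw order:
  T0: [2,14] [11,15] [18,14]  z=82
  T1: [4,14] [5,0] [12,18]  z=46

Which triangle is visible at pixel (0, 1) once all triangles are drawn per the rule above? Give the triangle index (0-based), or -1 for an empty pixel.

T0:
  2·area = 16  (B↔C swapped to make it positive)
  edge (2, 14)→(18, 14): d=(16,0) inclusive
  edge (18, 14)→(11, 15): d=(-7,1) inclusive
  edge (11, 15)→(2, 14): d=(-9,-1) inclusive
    (5,7)@(11, 15): e=[16,0,0] → #  [on edge]
    (6,7)@(13, 15): e=[16,-2,2] → ·
    (5,8)@(11, 17): e=[48,-14,-18] → ·
  covered (1 px):
    · · · · · · · · · ·
    · · · · · · · · · ·
    · · · · · · · · · ·
    · · · · · · · · · ·
    · · · · · · · · · ·
    · · · · · · · · · ·
    · · · · · · · · · ·
    · · · · · # · · · ·
    · · · · · · · · · ·
    · · · · · · · · · ·
T1:
  2·area = 116
  edge (4, 14)→(5, 0): d=(1,-14) inclusive
  edge (5, 0)→(12, 18): d=(7,18) inclusive
  edge (12, 18)→(4, 14): d=(-8,-4) inclusive
    (2,0)@(5, 1): e=[1,7,108] → #
    (3,0)@(7, 1): e=[29,-29,116] → ·
    (2,1)@(5, 3): e=[3,21,92] → #
    (3,1)@(7, 3): e=[31,-15,100] → ·
    (2,2)@(5, 5): e=[5,35,76] → #
    (3,2)@(7, 5): e=[33,-1,84] → ·
    (2,3)@(5, 7): e=[7,49,60] → #
    (3,3)@(7, 7): e=[35,13,68] → #
    (4,3)@(9, 7): e=[63,-23,76] → ·
    (2,4)@(5, 9): e=[9,63,44] → #
    (4,4)@(9, 9): e=[65,-9,60] → ·
    (2,5)@(5, 11): e=[11,77,28] → #
  covered (16 px):
    · · # · · · · · · ·
    · · # · · · · · · ·
    · · # · · · · · · ·
    · · # # · · · · · ·
    · · # # · · · · · ·
    · · # # # · · · · ·
    · · # # # · · · · ·
    · · · # # · · · · ·
    · · · · · # · · · ·
    · · · · · · · · · ·

Z-buffer (winner per pixel, '.' = empty):
  . . 1 . . . . . . .
  . . 1 . . . . . . .
  . . 1 . . . . . . .
  . . 1 1 . . . . . .
  . . 1 1 . . . . . .
  . . 1 1 1 . . . . .
  . . 1 1 1 . . . . .
  . . . 1 1 0 . . . .
  . . . . . 1 . . . .
  . . . . . . . . . .

Result: -1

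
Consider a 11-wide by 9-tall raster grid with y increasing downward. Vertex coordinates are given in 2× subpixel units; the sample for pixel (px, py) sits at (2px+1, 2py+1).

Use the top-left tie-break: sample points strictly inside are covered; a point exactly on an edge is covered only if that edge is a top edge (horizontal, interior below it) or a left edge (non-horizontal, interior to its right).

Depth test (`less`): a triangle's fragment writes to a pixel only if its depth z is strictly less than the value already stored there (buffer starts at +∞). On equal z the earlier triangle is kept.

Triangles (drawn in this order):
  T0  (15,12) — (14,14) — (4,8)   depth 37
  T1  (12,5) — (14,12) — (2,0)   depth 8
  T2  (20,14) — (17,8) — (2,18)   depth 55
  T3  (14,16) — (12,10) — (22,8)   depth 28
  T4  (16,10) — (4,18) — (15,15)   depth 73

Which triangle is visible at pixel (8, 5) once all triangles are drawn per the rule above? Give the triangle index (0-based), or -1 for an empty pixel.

T0:
  2·area = 26
  edge (15, 12)→(14, 14): d=(-1,2) right/bottom  bias=-1
  edge (14, 14)→(4, 8): d=(-10,-6) top-left  bias=+0
  edge (4, 8)→(15, 12): d=(11,4) right/bottom  bias=-1
    (4,5)@(9, 11): e=[13,0,13] → #  [on edge]
    (5,5)@(11, 11): e=[9,12,5] → #
    (6,5)@(13, 11): e=[5,24,-3] → ·
    (4,6)@(9, 13): e=[11,-20,35] → ·
    (5,6)@(11, 13): e=[7,-8,27] → ·
    (6,6)@(13, 13): e=[3,4,19] → #
    (7,6)@(15, 13): e=[-1,16,11] → ·
    (6,7)@(13, 15): e=[1,-16,41] → ·
    (9,8)@(19, 17): e=[-13,0,39] → ·  [on edge]
  covered (3 px):
    · · · · · · · · · · ·
    · · · · · · · · · · ·
    · · · · · · · · · · ·
    · · · · · · · · · · ·
    · · · · · · · · · · ·
    · · · · # # · · · · ·
    · · · · · · # · · · ·
    · · · · · · · · · · ·
    · · · · · · · · · · ·
T1:
  2·area = 60
  edge (12, 5)→(14, 12): d=(2,7) right/bottom  bias=-1
  edge (14, 12)→(2, 0): d=(-12,-12) top-left  bias=+0
  edge (2, 0)→(12, 5): d=(10,5) right/bottom  bias=-1
    (1,0)@(3, 1): e=[55,0,5] → #  [on edge]
    (2,0)@(5, 1): e=[41,24,-5] → ·
    (1,1)@(3, 3): e=[59,-24,25] → ·
    (2,1)@(5, 3): e=[45,0,15] → #  [on edge]
    (3,1)@(7, 3): e=[31,24,5] → #
    (4,1)@(9, 3): e=[17,48,-5] → ·
    (2,2)@(5, 5): e=[49,-24,35] → ·
    (3,2)@(7, 5): e=[35,0,25] → #  [on edge]
    (4,2)@(9, 5): e=[21,24,15] → #
    (5,2)@(11, 5): e=[7,48,5] → #
    (6,2)@(13, 5): e=[-7,72,-5] → ·
    (3,3)@(7, 7): e=[39,-24,45] → ·
    (4,3)@(9, 7): e=[25,0,35] → #  [on edge]
    (5,4)@(11, 9): e=[15,0,45] → #  [on edge]
    (6,5)@(13, 11): e=[5,0,55] → #  [on edge]
    (7,6)@(15, 13): e=[-5,0,65] → ·  [on edge]
    (8,7)@(17, 15): e=[-15,0,75] → ·  [on edge]
    (9,8)@(19, 17): e=[-25,0,85] → ·  [on edge]
  covered (11 px):
    · # · · · · · · · · ·
    · · # # · · · · · · ·
    · · · # # # · · · · ·
    · · · · # # · · · · ·
    · · · · · # # · · · ·
    · · · · · · # · · · ·
    · · · · · · · · · · ·
    · · · · · · · · · · ·
    · · · · · · · · · · ·
T2:
  2·area = 120  (B↔C swapped to make it positive)
  edge (20, 14)→(2, 18): d=(-18,4) right/bottom  bias=-1
  edge (2, 18)→(17, 8): d=(15,-10) top-left  bias=+0
  edge (17, 8)→(20, 14): d=(3,6) right/bottom  bias=-1
    (8,4)@(17, 9): e=[102,15,3] → #
    (9,4)@(19, 9): e=[94,35,-9] → ·
    (6,5)@(13, 11): e=[82,5,33] → #
    (7,5)@(15, 11): e=[74,25,21] → #
    (9,5)@(19, 11): e=[58,65,-3] → ·
    (5,6)@(11, 13): e=[54,15,51] → #
    (9,6)@(19, 13): e=[22,95,3] → #
    (10,6)@(21, 13): e=[14,115,-9] → ·
    (3,7)@(7, 15): e=[34,5,81] → #
    (4,7)@(9, 15): e=[26,25,69] → #
    (8,7)@(17, 15): e=[-6,105,21] → ·
    (9,7)@(19, 15): e=[-14,125,9] → ·
  covered (15 px):
    · · · · · · · · · · ·
    · · · · · · · · · · ·
    · · · · · · · · · · ·
    · · · · · · · · · · ·
    · · · · · · · · # · ·
    · · · · · · # # # · ·
    · · · · · # # # # # ·
    · · · # # # # # · · ·
    · · # · · · · · · · ·
T3:
  2·area = 64
  edge (14, 16)→(12, 10): d=(-2,-6) top-left  bias=+0
  edge (12, 10)→(22, 8): d=(10,-2) top-left  bias=+0
  edge (22, 8)→(14, 16): d=(-8,8) right/bottom  bias=-1
    (4,0)@(9, 1): e=[0,-96,160] → ·  [on edge]
    (5,3)@(11, 7): e=[0,-32,96] → ·  [on edge]
    (8,4)@(17, 9): e=[32,0,32] → #  [on edge]
    (9,4)@(19, 9): e=[44,4,16] → #
    (10,4)@(21, 9): e=[56,8,0] → ·  [on edge]
    (3,5)@(7, 11): e=[-32,0,96] → ·  [on edge]
    (6,5)@(13, 11): e=[4,12,48] → #
    (7,5)@(15, 11): e=[16,16,32] → #
    (9,5)@(19, 11): e=[40,24,0] → ·  [on edge]
    (6,6)@(13, 13): e=[0,32,32] → #  [on edge]
    (8,6)@(17, 13): e=[24,40,0] → ·  [on edge]
    (6,7)@(13, 15): e=[-4,52,16] → ·
    (7,7)@(15, 15): e=[8,56,0] → ·  [on edge]
    (6,8)@(13, 17): e=[-8,72,0] → ·  [on edge]
  covered (7 px):
    · · · · · · · · · · ·
    · · · · · · · · · · ·
    · · · · · · · · · · ·
    · · · · · · · · · · ·
    · · · · · · · · # # ·
    · · · · · · # # # · ·
    · · · · · · # # · · ·
    · · · · · · · · · · ·
    · · · · · · · · · · ·
T4:
  2·area = 52  (B↔C swapped to make it positive)
  edge (16, 10)→(15, 15): d=(-1,5) right/bottom  bias=-1
  edge (15, 15)→(4, 18): d=(-11,3) right/bottom  bias=-1
  edge (4, 18)→(16, 10): d=(12,-8) top-left  bias=+0
    (8,2)@(17, 5): e=[0,104,-52] → ·  [on edge]
    (7,5)@(15, 11): e=[4,44,4] → #
    (8,5)@(17, 11): e=[-6,38,20] → ·
    (6,6)@(13, 13): e=[12,28,12] → #
    (8,6)@(17, 13): e=[-8,16,44] → ·
    (4,7)@(9, 15): e=[30,18,4] → #
    (5,7)@(11, 15): e=[20,12,20] → #
    (7,7)@(15, 15): e=[0,0,52] → ·  [on edge]
    (3,8)@(7, 17): e=[38,2,12] → #
    (4,8)@(9, 17): e=[28,-4,28] → ·
    (5,8)@(11, 17): e=[18,-10,44] → ·
    (6,8)@(13, 17): e=[8,-16,60] → ·
  covered (7 px):
    · · · · · · · · · · ·
    · · · · · · · · · · ·
    · · · · · · · · · · ·
    · · · · · · · · · · ·
    · · · · · · · · · · ·
    · · · · · · · # · · ·
    · · · · · · # # · · ·
    · · · · # # # · · · ·
    · · · # · · · · · · ·

Z-buffer (winner per pixel, '.' = empty):
  . 1 . . . . . . . . .
  . . 1 1 . . . . . . .
  . . . 1 1 1 . . . . .
  . . . . 1 1 . . . . .
  . . . . . 1 1 . 3 3 .
  . . . . 0 0 1 3 3 . .
  . . . . . 2 3 3 2 2 .
  . . . 2 2 2 2 2 . . .
  . . 2 4 . . . . . . .

Answer: 3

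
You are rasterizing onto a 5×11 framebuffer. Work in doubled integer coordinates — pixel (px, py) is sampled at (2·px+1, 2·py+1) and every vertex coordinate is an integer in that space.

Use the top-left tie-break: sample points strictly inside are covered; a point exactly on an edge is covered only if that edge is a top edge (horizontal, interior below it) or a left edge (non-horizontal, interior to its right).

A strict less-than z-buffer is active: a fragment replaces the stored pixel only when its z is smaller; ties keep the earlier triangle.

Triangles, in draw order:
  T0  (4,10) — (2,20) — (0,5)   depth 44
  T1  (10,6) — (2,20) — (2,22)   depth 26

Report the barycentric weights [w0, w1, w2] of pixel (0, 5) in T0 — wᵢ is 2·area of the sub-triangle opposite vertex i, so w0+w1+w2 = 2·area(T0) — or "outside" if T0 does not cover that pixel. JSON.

T0:
  2·area = 50
  edge (4, 10)→(2, 20): d=(-2,10) right/bottom  bias=-1
  edge (2, 20)→(0, 5): d=(-2,-15) top-left  bias=+0
  edge (0, 5)→(4, 10): d=(4,5) right/bottom  bias=-1
    (2,2)@(5, 5): e=[0,75,-25] → ·  [on edge]
    (0,3)@(1, 7): e=[36,11,3] → #
    (1,3)@(3, 7): e=[16,41,-7] → ·
    (0,4)@(1, 9): e=[32,7,11] → #
    (1,4)@(3, 9): e=[12,37,1] → #
    (2,4)@(5, 9): e=[-8,67,-9] → ·
    (0,5)@(1, 11): e=[28,3,19] → #
    (2,5)@(5, 11): e=[-12,63,-1] → ·
    (0,6)@(1, 13): e=[24,-1,27] → ·
    (1,6)@(3, 13): e=[4,29,17] → #
    (2,6)@(5, 13): e=[-16,59,7] → ·
    (1,7)@(3, 15): e=[0,25,25] → ·  [on edge]
  covered (6 px):
    · · · · ·
    · · · · ·
    · · · · ·
    # · · · ·
    # # · · ·
    # # · · ·
    · # · · ·
    · · · · ·
    · · · · ·
    · · · · ·
    · · · · ·
T1:
  2·area = 16  (B↔C swapped to make it positive)
  edge (10, 6)→(2, 22): d=(-8,16) right/bottom  bias=-1
  edge (2, 22)→(2, 20): d=(0,-2) top-left  bias=+0
  edge (2, 20)→(10, 6): d=(8,-14) top-left  bias=+0
    (2,7)@(5, 15): e=[8,6,2] → #
    (3,7)@(7, 15): e=[-24,10,30] → ·
    (2,8)@(5, 17): e=[-8,6,18] → ·
    (1,9)@(3, 19): e=[8,2,6] → #
    (2,9)@(5, 19): e=[-24,6,34] → ·
    (1,10)@(3, 21): e=[-8,2,22] → ·
  covered (2 px):
    · · · · ·
    · · · · ·
    · · · · ·
    · · · · ·
    · · · · ·
    · · · · ·
    · · · · ·
    · · # · ·
    · · · · ·
    · # · · ·
    · · · · ·

Answer: [3,19,28]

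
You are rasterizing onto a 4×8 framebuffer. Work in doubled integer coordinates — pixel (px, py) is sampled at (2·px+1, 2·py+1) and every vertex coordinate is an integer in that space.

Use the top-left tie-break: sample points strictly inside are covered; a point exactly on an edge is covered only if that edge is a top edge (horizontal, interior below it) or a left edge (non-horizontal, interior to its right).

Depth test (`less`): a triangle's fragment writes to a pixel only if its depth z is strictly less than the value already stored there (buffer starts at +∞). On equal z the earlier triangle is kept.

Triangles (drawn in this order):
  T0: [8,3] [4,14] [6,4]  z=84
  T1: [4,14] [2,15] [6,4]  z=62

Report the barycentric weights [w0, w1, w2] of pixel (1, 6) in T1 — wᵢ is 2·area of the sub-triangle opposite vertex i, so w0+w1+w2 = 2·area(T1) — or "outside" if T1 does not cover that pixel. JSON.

T0:
  2·area = 18
  edge (8, 3)→(4, 14): d=(-4,11) right/bottom  bias=-1
  edge (4, 14)→(6, 4): d=(2,-10) top-left  bias=+0
  edge (6, 4)→(8, 3): d=(2,-1) top-left  bias=+0
    (3,2)@(7, 5): e=[3,12,3] → X
    (3,3)@(7, 7): e=[-5,16,7] → .
    (2,4)@(5, 9): e=[9,0,9] → X  [on edge]
    (3,4)@(7, 9): e=[-13,20,11] → .
    (2,5)@(5, 11): e=[1,4,13] → X
    (3,5)@(7, 11): e=[-21,24,15] → .
    (2,6)@(5, 13): e=[-7,8,17] → .
  covered (3 px):
    . . . .
    . . . .
    . . . X
    . . . .
    . . X .
    . . X .
    . . . .
    . . . .
T1:
  2·area = 18
  edge (4, 14)→(2, 15): d=(-2,1) right/bottom  bias=-1
  edge (2, 15)→(6, 4): d=(4,-11) top-left  bias=+0
  edge (6, 4)→(4, 14): d=(-2,10) right/bottom  bias=-1
    (2,3)@(5, 7): e=[13,1,4] → X
    (3,3)@(7, 7): e=[11,23,-16] → .
    (2,4)@(5, 9): e=[9,9,0] → .  [on edge]
    (1,6)@(3, 13): e=[3,3,12] → X
    (2,6)@(5, 13): e=[1,25,-8] → .
    (1,7)@(3, 15): e=[-1,11,8] → .
  covered (2 px):
    . . . .
    . . . .
    . . . .
    . . X .
    . . . .
    . . . .
    . X . .
    . . . .

Final: [3,12,3]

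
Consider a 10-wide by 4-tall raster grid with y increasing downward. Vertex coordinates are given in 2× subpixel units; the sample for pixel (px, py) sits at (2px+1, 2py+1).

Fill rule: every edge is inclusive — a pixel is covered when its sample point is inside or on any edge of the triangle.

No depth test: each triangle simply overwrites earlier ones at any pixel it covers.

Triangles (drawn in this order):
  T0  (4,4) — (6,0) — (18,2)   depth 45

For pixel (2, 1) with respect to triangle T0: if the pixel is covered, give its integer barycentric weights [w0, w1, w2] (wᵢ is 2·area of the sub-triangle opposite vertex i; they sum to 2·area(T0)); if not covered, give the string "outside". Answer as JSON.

T0:
  2·area = 52
  edge (4, 4)→(6, 0): d=(2,-4) inclusive
  edge (6, 0)→(18, 2): d=(12,2) inclusive
  edge (18, 2)→(4, 4): d=(-14,2) inclusive
    (3,0)@(7, 1): e=[6,10,36] → #
    (4,0)@(9, 1): e=[14,6,32] → #
    (5,0)@(11, 1): e=[22,2,28] → #
    (6,0)@(13, 1): e=[30,-2,24] → ·
    (2,1)@(5, 3): e=[2,38,12] → #
    (5,1)@(11, 3): e=[26,26,0] → #  [on edge]
    (6,1)@(13, 3): e=[34,22,-4] → ·
    (2,2)@(5, 5): e=[6,62,-16] → ·
    (3,2)@(7, 5): e=[14,58,-20] → ·
    (4,2)@(9, 5): e=[22,54,-24] → ·
    (5,2)@(11, 5): e=[30,50,-28] → ·
  covered (7 px):
    · · · # # # · · · ·
    · · # # # # · · · ·
    · · · · · · · · · ·
    · · · · · · · · · ·

Final: [38,12,2]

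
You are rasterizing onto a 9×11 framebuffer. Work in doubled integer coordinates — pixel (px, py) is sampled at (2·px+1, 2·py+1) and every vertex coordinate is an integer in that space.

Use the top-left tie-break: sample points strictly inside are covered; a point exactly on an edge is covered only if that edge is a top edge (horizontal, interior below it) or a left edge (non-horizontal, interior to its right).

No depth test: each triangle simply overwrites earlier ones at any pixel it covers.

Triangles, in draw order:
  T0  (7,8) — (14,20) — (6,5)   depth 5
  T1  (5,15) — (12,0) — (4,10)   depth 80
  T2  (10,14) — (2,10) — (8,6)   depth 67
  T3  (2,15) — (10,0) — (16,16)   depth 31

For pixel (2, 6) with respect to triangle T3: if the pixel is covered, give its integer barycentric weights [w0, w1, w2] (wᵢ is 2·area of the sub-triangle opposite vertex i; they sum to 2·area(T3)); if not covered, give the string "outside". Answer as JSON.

T0:
  2·area = 9  (B↔C swapped to make it positive)
  edge (7, 8)→(6, 5): d=(-1,-3) top-left  bias=+0
  edge (6, 5)→(14, 20): d=(8,15) right/bottom  bias=-1
  edge (14, 20)→(7, 8): d=(-7,-12) top-left  bias=+0
    (3,3)@(7, 7): e=[1,1,7] → X
    (4,3)@(9, 7): e=[7,-29,31] → .
    (3,4)@(7, 9): e=[-1,17,-7] → .
    (4,5)@(9, 11): e=[3,3,3] → X
    (5,5)@(11, 11): e=[9,-27,27] → .
    (4,6)@(9, 13): e=[1,19,-11] → .
  covered (2 px):
    . . . . . . . . .
    . . . . . . . . .
    . . . . . . . . .
    . . . X . . . . .
    . . . . . . . . .
    . . . . X . . . .
    . . . . . . . . .
    . . . . . . . . .
    . . . . . . . . .
    . . . . . . . . .
    . . . . . . . . .
T1:
  2·area = 50  (B↔C swapped to make it positive)
  edge (5, 15)→(4, 10): d=(-1,-5) top-left  bias=+0
  edge (4, 10)→(12, 0): d=(8,-10) top-left  bias=+0
  edge (12, 0)→(5, 15): d=(-7,15) right/bottom  bias=-1
    (1,2)@(3, 5): e=[0,-50,100] → .  [on edge]
    (4,2)@(9, 5): e=[30,10,10] → X
    (5,2)@(11, 5): e=[40,30,-20] → .
    (3,3)@(7, 7): e=[18,6,26] → X
    (4,3)@(9, 7): e=[28,26,-4] → .
    (2,4)@(5, 9): e=[6,2,42] → X
    (4,4)@(9, 9): e=[26,42,-18] → .
    (2,5)@(5, 11): e=[4,18,28] → X
    (3,5)@(7, 11): e=[14,38,-2] → .
    (2,6)@(5, 13): e=[2,34,14] → X
    (3,6)@(7, 13): e=[12,54,-16] → .
    (2,7)@(5, 15): e=[0,50,0] → .  [on edge]
  covered (6 px):
    . . . . . . . . .
    . . . . . . . . .
    . . . . X . . . .
    . . . X . . . . .
    . . X X . . . . .
    . . X . . . . . .
    . . X . . . . . .
    . . . . . . . . .
    . . . . . . . . .
    . . . . . . . . .
    . . . . . . . . .
T2:
  2·area = 56
  edge (10, 14)→(2, 10): d=(-8,-4) top-left  bias=+0
  edge (2, 10)→(8, 6): d=(6,-4) top-left  bias=+0
  edge (8, 6)→(10, 14): d=(2,8) right/bottom  bias=-1
    (3,3)@(7, 7): e=[44,2,10] → X
    (4,3)@(9, 7): e=[52,10,-6] → .
    (2,4)@(5, 9): e=[20,6,30] → X
    (4,4)@(9, 9): e=[36,22,-2] → .
    (2,5)@(5, 11): e=[4,18,34] → X
    (4,5)@(9, 11): e=[20,34,2] → X
    (5,5)@(11, 11): e=[28,42,-14] → .
    (2,6)@(5, 13): e=[-12,30,38] → .
    (3,6)@(7, 13): e=[-4,38,22] → .
    (4,6)@(9, 13): e=[4,46,6] → X
    (5,6)@(11, 13): e=[12,54,-10] → .
    (4,7)@(9, 15): e=[-12,58,10] → .
  covered (7 px):
    . . . . . . . . .
    . . . . . . . . .
    . . . . . . . . .
    . . . X . . . . .
    . . X X . . . . .
    . . X X X . . . .
    . . . . X . . . .
    . . . . . . . . .
    . . . . . . . . .
    . . . . . . . . .
    . . . . . . . . .
T3:
  2·area = 218
  edge (2, 15)→(10, 0): d=(8,-15) top-left  bias=+0
  edge (10, 0)→(16, 16): d=(6,16) right/bottom  bias=-1
  edge (16, 16)→(2, 15): d=(-14,-1) top-left  bias=+0
    (4,1)@(9, 3): e=[9,34,175] → X
    (5,1)@(11, 3): e=[39,2,177] → X
    (6,1)@(13, 3): e=[69,-30,179] → .
    (4,2)@(9, 5): e=[25,46,147] → X
    (6,2)@(13, 5): e=[85,-18,151] → .
    (3,3)@(7, 7): e=[11,90,117] → X
    (6,3)@(13, 7): e=[101,-6,123] → .
    (3,4)@(7, 9): e=[27,102,89] → X
    (6,4)@(13, 9): e=[117,6,95] → X
    (7,4)@(15, 9): e=[147,-26,97] → .
    (2,5)@(5, 11): e=[13,146,59] → X
    (7,5)@(15, 11): e=[163,-14,69] → .
  covered (28 px):
    . . . . . . . . .
    . . . . X X . . .
    . . . . X X . . .
    . . . X X X . . .
    . . . X X X X . .
    . . X X X X X . .
    . . X X X X X . .
    . X X X X X X X .
    . . . . . . . . .
    . . . . . . . . .
    . . . . . . . . .

Answer: [158,31,29]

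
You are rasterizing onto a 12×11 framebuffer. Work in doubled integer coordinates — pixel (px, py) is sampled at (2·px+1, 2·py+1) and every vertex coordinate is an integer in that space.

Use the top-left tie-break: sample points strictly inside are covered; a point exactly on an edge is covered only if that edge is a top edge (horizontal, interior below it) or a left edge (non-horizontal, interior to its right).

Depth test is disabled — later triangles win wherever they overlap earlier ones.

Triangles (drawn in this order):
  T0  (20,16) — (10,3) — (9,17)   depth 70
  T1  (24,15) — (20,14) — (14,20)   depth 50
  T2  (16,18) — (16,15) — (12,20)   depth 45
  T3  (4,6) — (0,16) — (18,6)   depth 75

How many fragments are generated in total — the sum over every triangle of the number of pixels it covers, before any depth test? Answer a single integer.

T0:
  2·area = 153  (B↔C swapped to make it positive)
  edge (20, 16)→(9, 17): d=(-11,1) right/bottom  bias=-1
  edge (9, 17)→(10, 3): d=(1,-14) top-left  bias=+0
  edge (10, 3)→(20, 16): d=(10,13) right/bottom  bias=-1
    (5,2)@(11, 5): e=[130,16,7] → X
    (6,2)@(13, 5): e=[128,44,-19] → .
    (5,3)@(11, 7): e=[108,18,27] → X
    (6,3)@(13, 7): e=[106,46,1] → X
    (7,3)@(15, 7): e=[104,74,-25] → .
    (5,4)@(11, 9): e=[86,20,47] → X
    (7,4)@(15, 9): e=[82,76,-5] → .
    (5,5)@(11, 11): e=[64,22,67] → X
    (7,5)@(15, 11): e=[60,78,15] → X
    (8,5)@(17, 11): e=[58,106,-11] → .
    (5,6)@(11, 13): e=[42,24,87] → X
    (8,6)@(17, 13): e=[36,108,9] → X
    (4,8)@(9, 17): e=[0,0,153] → .  [on edge]
  covered (17 px):
    . . . . . . . . . . . .
    . . . . . . . . . . . .
    . . . . . X . . . . . .
    . . . . . X X . . . . .
    . . . . . X X . . . . .
    . . . . . X X X . . . .
    . . . . . X X X X . . .
    . . . . . X X X X X . .
    . . . . . . . . . . . .
    . . . . . . . . . . . .
    . . . . . . . . . . . .
T1:
  2·area = 30  (B↔C swapped to make it positive)
  edge (24, 15)→(14, 20): d=(-10,5) right/bottom  bias=-1
  edge (14, 20)→(20, 14): d=(6,-6) top-left  bias=+0
  edge (20, 14)→(24, 15): d=(4,1) right/bottom  bias=-1
    (11,5)@(23, 11): e=[45,0,-15] → .  [on edge]
    (10,6)@(21, 13): e=[35,0,-5] → .  [on edge]
    (9,7)@(19, 15): e=[25,0,5] → X  [on edge]
    (10,7)@(21, 15): e=[15,12,3] → X
    (11,7)@(23, 15): e=[5,24,1] → X
    (8,8)@(17, 17): e=[15,0,15] → X  [on edge]
    (10,8)@(21, 17): e=[-5,24,11] → .
    (11,8)@(23, 17): e=[-15,36,9] → .
    (7,9)@(15, 19): e=[5,0,25] → X  [on edge]
    (8,9)@(17, 19): e=[-5,12,23] → .
    (9,9)@(19, 19): e=[-15,24,21] → .
    (6,10)@(13, 21): e=[-5,0,35] → .  [on edge]
  covered (6 px):
    . . . . . . . . . . . .
    . . . . . . . . . . . .
    . . . . . . . . . . . .
    . . . . . . . . . . . .
    . . . . . . . . . . . .
    . . . . . . . . . . . .
    . . . . . . . . . . . .
    . . . . . . . . . X X X
    . . . . . . . . X X . .
    . . . . . . . X . . . .
    . . . . . . . . . . . .
T2:
  2·area = 12  (B↔C swapped to make it positive)
  edge (16, 18)→(12, 20): d=(-4,2) right/bottom  bias=-1
  edge (12, 20)→(16, 15): d=(4,-5) top-left  bias=+0
  edge (16, 15)→(16, 18): d=(0,3) right/bottom  bias=-1
    (7,8)@(15, 17): e=[6,3,3] → X
    (8,8)@(17, 17): e=[2,13,-3] → .
    (6,9)@(13, 19): e=[2,1,9] → X
    (7,9)@(15, 19): e=[-2,11,3] → .
    (6,10)@(13, 21): e=[-6,9,9] → .
  covered (2 px):
    . . . . . . . . . . . .
    . . . . . . . . . . . .
    . . . . . . . . . . . .
    . . . . . . . . . . . .
    . . . . . . . . . . . .
    . . . . . . . . . . . .
    . . . . . . . . . . . .
    . . . . . . . . . . . .
    . . . . . . . X . . . .
    . . . . . . X . . . . .
    . . . . . . . . . . . .
T3:
  2·area = 140  (B↔C swapped to make it positive)
  edge (4, 6)→(18, 6): d=(14,0) top-left  bias=+0
  edge (18, 6)→(0, 16): d=(-18,10) right/bottom  bias=-1
  edge (0, 16)→(4, 6): d=(4,-10) top-left  bias=+0
    (2,3)@(5, 7): e=[14,112,14] → X
    (3,3)@(7, 7): e=[14,92,34] → X
    (4,3)@(9, 7): e=[14,72,54] → X
    (5,3)@(11, 7): e=[14,52,74] → X
    (6,3)@(13, 7): e=[14,32,94] → X
    (7,3)@(15, 7): e=[14,12,114] → X
    (8,3)@(17, 7): e=[14,-8,134] → .
    (1,4)@(3, 9): e=[42,96,2] → X
    (6,4)@(13, 9): e=[42,-4,102] → .
    (7,4)@(15, 9): e=[42,-24,122] → .
    (1,5)@(3, 11): e=[70,60,10] → X
    (4,5)@(9, 11): e=[70,0,70] → .  [on edge]
  covered (17 px):
    . . . . . . . . . . . .
    . . . . . . . . . . . .
    . . . . . . . . . . . .
    . . X X X X X X . . . .
    . X X X X X . . . . . .
    . X X X . . . . . . . .
    . X X . . . . . . . . .
    X . . . . . . . . . . .
    . . . . . . . . . . . .
    . . . . . . . . . . . .
    . . . . . . . . . . . .

Final: 42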